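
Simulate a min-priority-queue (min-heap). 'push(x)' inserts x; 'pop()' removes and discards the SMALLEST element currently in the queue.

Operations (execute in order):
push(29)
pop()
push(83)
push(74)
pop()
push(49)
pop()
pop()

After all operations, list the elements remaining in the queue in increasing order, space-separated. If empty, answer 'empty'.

Answer: empty

Derivation:
push(29): heap contents = [29]
pop() → 29: heap contents = []
push(83): heap contents = [83]
push(74): heap contents = [74, 83]
pop() → 74: heap contents = [83]
push(49): heap contents = [49, 83]
pop() → 49: heap contents = [83]
pop() → 83: heap contents = []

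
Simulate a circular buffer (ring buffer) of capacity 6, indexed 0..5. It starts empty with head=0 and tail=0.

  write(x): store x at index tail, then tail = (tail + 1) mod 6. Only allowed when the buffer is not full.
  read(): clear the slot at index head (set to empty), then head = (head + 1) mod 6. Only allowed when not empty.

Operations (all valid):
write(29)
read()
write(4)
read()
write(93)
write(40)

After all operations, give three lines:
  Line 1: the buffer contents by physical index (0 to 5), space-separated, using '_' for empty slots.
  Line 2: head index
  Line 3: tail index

Answer: _ _ 93 40 _ _
2
4

Derivation:
write(29): buf=[29 _ _ _ _ _], head=0, tail=1, size=1
read(): buf=[_ _ _ _ _ _], head=1, tail=1, size=0
write(4): buf=[_ 4 _ _ _ _], head=1, tail=2, size=1
read(): buf=[_ _ _ _ _ _], head=2, tail=2, size=0
write(93): buf=[_ _ 93 _ _ _], head=2, tail=3, size=1
write(40): buf=[_ _ 93 40 _ _], head=2, tail=4, size=2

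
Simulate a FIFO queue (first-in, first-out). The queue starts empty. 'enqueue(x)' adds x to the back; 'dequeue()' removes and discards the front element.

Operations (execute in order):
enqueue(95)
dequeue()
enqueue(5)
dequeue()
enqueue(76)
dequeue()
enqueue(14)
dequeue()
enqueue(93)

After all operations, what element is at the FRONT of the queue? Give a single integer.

enqueue(95): queue = [95]
dequeue(): queue = []
enqueue(5): queue = [5]
dequeue(): queue = []
enqueue(76): queue = [76]
dequeue(): queue = []
enqueue(14): queue = [14]
dequeue(): queue = []
enqueue(93): queue = [93]

Answer: 93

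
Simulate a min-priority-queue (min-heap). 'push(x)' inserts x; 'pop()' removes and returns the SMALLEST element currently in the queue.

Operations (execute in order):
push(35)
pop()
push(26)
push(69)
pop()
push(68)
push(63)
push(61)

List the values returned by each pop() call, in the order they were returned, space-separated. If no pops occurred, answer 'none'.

Answer: 35 26

Derivation:
push(35): heap contents = [35]
pop() → 35: heap contents = []
push(26): heap contents = [26]
push(69): heap contents = [26, 69]
pop() → 26: heap contents = [69]
push(68): heap contents = [68, 69]
push(63): heap contents = [63, 68, 69]
push(61): heap contents = [61, 63, 68, 69]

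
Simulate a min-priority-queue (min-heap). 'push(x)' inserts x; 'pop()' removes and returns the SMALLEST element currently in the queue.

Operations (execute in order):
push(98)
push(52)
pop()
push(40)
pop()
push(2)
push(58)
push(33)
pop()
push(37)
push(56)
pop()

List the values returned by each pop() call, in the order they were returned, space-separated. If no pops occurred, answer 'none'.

push(98): heap contents = [98]
push(52): heap contents = [52, 98]
pop() → 52: heap contents = [98]
push(40): heap contents = [40, 98]
pop() → 40: heap contents = [98]
push(2): heap contents = [2, 98]
push(58): heap contents = [2, 58, 98]
push(33): heap contents = [2, 33, 58, 98]
pop() → 2: heap contents = [33, 58, 98]
push(37): heap contents = [33, 37, 58, 98]
push(56): heap contents = [33, 37, 56, 58, 98]
pop() → 33: heap contents = [37, 56, 58, 98]

Answer: 52 40 2 33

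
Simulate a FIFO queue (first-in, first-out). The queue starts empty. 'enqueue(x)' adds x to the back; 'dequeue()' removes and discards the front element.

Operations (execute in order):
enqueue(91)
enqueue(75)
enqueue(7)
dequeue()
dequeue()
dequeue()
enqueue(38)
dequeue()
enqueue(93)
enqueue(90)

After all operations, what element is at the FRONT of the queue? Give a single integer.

enqueue(91): queue = [91]
enqueue(75): queue = [91, 75]
enqueue(7): queue = [91, 75, 7]
dequeue(): queue = [75, 7]
dequeue(): queue = [7]
dequeue(): queue = []
enqueue(38): queue = [38]
dequeue(): queue = []
enqueue(93): queue = [93]
enqueue(90): queue = [93, 90]

Answer: 93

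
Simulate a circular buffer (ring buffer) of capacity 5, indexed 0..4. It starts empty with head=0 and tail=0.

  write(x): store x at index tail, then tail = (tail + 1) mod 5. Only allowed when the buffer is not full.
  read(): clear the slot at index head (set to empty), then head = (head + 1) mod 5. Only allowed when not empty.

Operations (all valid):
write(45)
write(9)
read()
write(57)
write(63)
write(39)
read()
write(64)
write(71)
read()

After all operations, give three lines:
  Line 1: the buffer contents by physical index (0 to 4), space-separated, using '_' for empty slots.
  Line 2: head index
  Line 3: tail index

write(45): buf=[45 _ _ _ _], head=0, tail=1, size=1
write(9): buf=[45 9 _ _ _], head=0, tail=2, size=2
read(): buf=[_ 9 _ _ _], head=1, tail=2, size=1
write(57): buf=[_ 9 57 _ _], head=1, tail=3, size=2
write(63): buf=[_ 9 57 63 _], head=1, tail=4, size=3
write(39): buf=[_ 9 57 63 39], head=1, tail=0, size=4
read(): buf=[_ _ 57 63 39], head=2, tail=0, size=3
write(64): buf=[64 _ 57 63 39], head=2, tail=1, size=4
write(71): buf=[64 71 57 63 39], head=2, tail=2, size=5
read(): buf=[64 71 _ 63 39], head=3, tail=2, size=4

Answer: 64 71 _ 63 39
3
2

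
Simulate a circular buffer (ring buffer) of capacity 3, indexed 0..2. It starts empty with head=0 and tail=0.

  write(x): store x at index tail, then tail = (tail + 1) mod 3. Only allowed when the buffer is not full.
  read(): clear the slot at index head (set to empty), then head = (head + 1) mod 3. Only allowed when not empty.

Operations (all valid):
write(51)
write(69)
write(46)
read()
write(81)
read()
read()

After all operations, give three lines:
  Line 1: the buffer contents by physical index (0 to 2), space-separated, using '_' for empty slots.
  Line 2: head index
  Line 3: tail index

write(51): buf=[51 _ _], head=0, tail=1, size=1
write(69): buf=[51 69 _], head=0, tail=2, size=2
write(46): buf=[51 69 46], head=0, tail=0, size=3
read(): buf=[_ 69 46], head=1, tail=0, size=2
write(81): buf=[81 69 46], head=1, tail=1, size=3
read(): buf=[81 _ 46], head=2, tail=1, size=2
read(): buf=[81 _ _], head=0, tail=1, size=1

Answer: 81 _ _
0
1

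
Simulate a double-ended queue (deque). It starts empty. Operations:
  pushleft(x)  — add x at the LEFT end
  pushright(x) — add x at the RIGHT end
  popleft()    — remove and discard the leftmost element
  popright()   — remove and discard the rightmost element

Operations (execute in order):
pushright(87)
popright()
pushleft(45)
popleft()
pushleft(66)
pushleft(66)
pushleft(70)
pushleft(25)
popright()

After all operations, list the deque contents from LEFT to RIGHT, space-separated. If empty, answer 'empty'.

pushright(87): [87]
popright(): []
pushleft(45): [45]
popleft(): []
pushleft(66): [66]
pushleft(66): [66, 66]
pushleft(70): [70, 66, 66]
pushleft(25): [25, 70, 66, 66]
popright(): [25, 70, 66]

Answer: 25 70 66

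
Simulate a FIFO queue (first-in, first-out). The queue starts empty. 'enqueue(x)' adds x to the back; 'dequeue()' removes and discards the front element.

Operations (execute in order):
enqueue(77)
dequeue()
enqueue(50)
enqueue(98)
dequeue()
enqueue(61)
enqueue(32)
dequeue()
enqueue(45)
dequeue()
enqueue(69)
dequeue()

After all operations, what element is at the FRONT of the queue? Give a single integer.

Answer: 45

Derivation:
enqueue(77): queue = [77]
dequeue(): queue = []
enqueue(50): queue = [50]
enqueue(98): queue = [50, 98]
dequeue(): queue = [98]
enqueue(61): queue = [98, 61]
enqueue(32): queue = [98, 61, 32]
dequeue(): queue = [61, 32]
enqueue(45): queue = [61, 32, 45]
dequeue(): queue = [32, 45]
enqueue(69): queue = [32, 45, 69]
dequeue(): queue = [45, 69]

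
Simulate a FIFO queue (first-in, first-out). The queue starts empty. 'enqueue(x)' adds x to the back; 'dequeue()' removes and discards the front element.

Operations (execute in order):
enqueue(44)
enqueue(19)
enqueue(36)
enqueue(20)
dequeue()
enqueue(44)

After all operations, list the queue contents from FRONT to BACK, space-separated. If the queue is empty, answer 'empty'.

enqueue(44): [44]
enqueue(19): [44, 19]
enqueue(36): [44, 19, 36]
enqueue(20): [44, 19, 36, 20]
dequeue(): [19, 36, 20]
enqueue(44): [19, 36, 20, 44]

Answer: 19 36 20 44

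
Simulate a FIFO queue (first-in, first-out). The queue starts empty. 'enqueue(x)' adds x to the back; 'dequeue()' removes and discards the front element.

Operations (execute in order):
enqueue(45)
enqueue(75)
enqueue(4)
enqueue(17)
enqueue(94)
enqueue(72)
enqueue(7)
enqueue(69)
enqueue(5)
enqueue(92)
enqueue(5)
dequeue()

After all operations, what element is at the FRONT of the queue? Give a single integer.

enqueue(45): queue = [45]
enqueue(75): queue = [45, 75]
enqueue(4): queue = [45, 75, 4]
enqueue(17): queue = [45, 75, 4, 17]
enqueue(94): queue = [45, 75, 4, 17, 94]
enqueue(72): queue = [45, 75, 4, 17, 94, 72]
enqueue(7): queue = [45, 75, 4, 17, 94, 72, 7]
enqueue(69): queue = [45, 75, 4, 17, 94, 72, 7, 69]
enqueue(5): queue = [45, 75, 4, 17, 94, 72, 7, 69, 5]
enqueue(92): queue = [45, 75, 4, 17, 94, 72, 7, 69, 5, 92]
enqueue(5): queue = [45, 75, 4, 17, 94, 72, 7, 69, 5, 92, 5]
dequeue(): queue = [75, 4, 17, 94, 72, 7, 69, 5, 92, 5]

Answer: 75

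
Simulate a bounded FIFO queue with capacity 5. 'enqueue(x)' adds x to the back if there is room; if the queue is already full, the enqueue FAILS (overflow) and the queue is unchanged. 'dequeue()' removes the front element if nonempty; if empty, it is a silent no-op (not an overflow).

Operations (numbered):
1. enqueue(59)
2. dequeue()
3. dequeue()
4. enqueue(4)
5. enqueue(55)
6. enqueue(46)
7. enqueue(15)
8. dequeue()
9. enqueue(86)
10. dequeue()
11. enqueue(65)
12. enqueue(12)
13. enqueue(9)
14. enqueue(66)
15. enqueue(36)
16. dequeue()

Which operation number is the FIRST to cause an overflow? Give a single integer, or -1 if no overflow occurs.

1. enqueue(59): size=1
2. dequeue(): size=0
3. dequeue(): empty, no-op, size=0
4. enqueue(4): size=1
5. enqueue(55): size=2
6. enqueue(46): size=3
7. enqueue(15): size=4
8. dequeue(): size=3
9. enqueue(86): size=4
10. dequeue(): size=3
11. enqueue(65): size=4
12. enqueue(12): size=5
13. enqueue(9): size=5=cap → OVERFLOW (fail)
14. enqueue(66): size=5=cap → OVERFLOW (fail)
15. enqueue(36): size=5=cap → OVERFLOW (fail)
16. dequeue(): size=4

Answer: 13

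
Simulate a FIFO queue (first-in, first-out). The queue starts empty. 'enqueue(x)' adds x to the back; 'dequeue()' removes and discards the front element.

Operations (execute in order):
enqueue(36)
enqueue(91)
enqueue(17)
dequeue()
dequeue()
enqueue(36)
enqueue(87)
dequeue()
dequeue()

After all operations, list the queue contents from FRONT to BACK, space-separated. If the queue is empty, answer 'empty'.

Answer: 87

Derivation:
enqueue(36): [36]
enqueue(91): [36, 91]
enqueue(17): [36, 91, 17]
dequeue(): [91, 17]
dequeue(): [17]
enqueue(36): [17, 36]
enqueue(87): [17, 36, 87]
dequeue(): [36, 87]
dequeue(): [87]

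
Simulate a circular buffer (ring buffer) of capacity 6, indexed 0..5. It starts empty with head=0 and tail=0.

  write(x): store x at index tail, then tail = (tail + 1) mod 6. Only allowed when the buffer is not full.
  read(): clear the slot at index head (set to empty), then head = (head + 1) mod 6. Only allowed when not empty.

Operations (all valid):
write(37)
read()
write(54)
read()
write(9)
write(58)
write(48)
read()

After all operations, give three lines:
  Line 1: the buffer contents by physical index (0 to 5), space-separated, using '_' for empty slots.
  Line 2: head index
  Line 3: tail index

write(37): buf=[37 _ _ _ _ _], head=0, tail=1, size=1
read(): buf=[_ _ _ _ _ _], head=1, tail=1, size=0
write(54): buf=[_ 54 _ _ _ _], head=1, tail=2, size=1
read(): buf=[_ _ _ _ _ _], head=2, tail=2, size=0
write(9): buf=[_ _ 9 _ _ _], head=2, tail=3, size=1
write(58): buf=[_ _ 9 58 _ _], head=2, tail=4, size=2
write(48): buf=[_ _ 9 58 48 _], head=2, tail=5, size=3
read(): buf=[_ _ _ 58 48 _], head=3, tail=5, size=2

Answer: _ _ _ 58 48 _
3
5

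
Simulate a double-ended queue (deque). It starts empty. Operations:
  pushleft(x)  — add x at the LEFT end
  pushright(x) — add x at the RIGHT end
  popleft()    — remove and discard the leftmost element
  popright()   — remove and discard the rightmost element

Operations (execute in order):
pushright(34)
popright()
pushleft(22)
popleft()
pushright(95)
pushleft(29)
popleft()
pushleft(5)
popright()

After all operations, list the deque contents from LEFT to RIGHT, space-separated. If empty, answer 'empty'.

pushright(34): [34]
popright(): []
pushleft(22): [22]
popleft(): []
pushright(95): [95]
pushleft(29): [29, 95]
popleft(): [95]
pushleft(5): [5, 95]
popright(): [5]

Answer: 5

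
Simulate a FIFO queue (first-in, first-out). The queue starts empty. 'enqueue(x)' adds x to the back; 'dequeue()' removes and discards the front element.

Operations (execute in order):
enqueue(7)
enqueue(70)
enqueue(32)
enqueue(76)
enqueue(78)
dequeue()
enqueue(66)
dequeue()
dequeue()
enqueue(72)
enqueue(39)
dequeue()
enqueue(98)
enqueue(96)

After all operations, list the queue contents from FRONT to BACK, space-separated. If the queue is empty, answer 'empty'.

enqueue(7): [7]
enqueue(70): [7, 70]
enqueue(32): [7, 70, 32]
enqueue(76): [7, 70, 32, 76]
enqueue(78): [7, 70, 32, 76, 78]
dequeue(): [70, 32, 76, 78]
enqueue(66): [70, 32, 76, 78, 66]
dequeue(): [32, 76, 78, 66]
dequeue(): [76, 78, 66]
enqueue(72): [76, 78, 66, 72]
enqueue(39): [76, 78, 66, 72, 39]
dequeue(): [78, 66, 72, 39]
enqueue(98): [78, 66, 72, 39, 98]
enqueue(96): [78, 66, 72, 39, 98, 96]

Answer: 78 66 72 39 98 96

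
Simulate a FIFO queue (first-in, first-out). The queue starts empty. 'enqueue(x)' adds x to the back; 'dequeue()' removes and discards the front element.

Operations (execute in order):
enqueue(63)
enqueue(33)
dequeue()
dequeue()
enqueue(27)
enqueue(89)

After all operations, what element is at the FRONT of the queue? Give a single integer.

enqueue(63): queue = [63]
enqueue(33): queue = [63, 33]
dequeue(): queue = [33]
dequeue(): queue = []
enqueue(27): queue = [27]
enqueue(89): queue = [27, 89]

Answer: 27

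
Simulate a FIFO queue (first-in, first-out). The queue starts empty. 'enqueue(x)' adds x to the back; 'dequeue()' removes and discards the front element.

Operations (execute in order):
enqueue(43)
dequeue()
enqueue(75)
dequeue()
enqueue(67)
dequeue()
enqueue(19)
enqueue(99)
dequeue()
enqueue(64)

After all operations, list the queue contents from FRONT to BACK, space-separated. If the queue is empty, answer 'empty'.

enqueue(43): [43]
dequeue(): []
enqueue(75): [75]
dequeue(): []
enqueue(67): [67]
dequeue(): []
enqueue(19): [19]
enqueue(99): [19, 99]
dequeue(): [99]
enqueue(64): [99, 64]

Answer: 99 64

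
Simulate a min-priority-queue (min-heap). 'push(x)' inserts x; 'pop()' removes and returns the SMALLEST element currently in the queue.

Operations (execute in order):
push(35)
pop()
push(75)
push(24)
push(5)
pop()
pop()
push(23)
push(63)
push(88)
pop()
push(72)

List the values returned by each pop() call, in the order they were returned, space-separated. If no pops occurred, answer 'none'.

Answer: 35 5 24 23

Derivation:
push(35): heap contents = [35]
pop() → 35: heap contents = []
push(75): heap contents = [75]
push(24): heap contents = [24, 75]
push(5): heap contents = [5, 24, 75]
pop() → 5: heap contents = [24, 75]
pop() → 24: heap contents = [75]
push(23): heap contents = [23, 75]
push(63): heap contents = [23, 63, 75]
push(88): heap contents = [23, 63, 75, 88]
pop() → 23: heap contents = [63, 75, 88]
push(72): heap contents = [63, 72, 75, 88]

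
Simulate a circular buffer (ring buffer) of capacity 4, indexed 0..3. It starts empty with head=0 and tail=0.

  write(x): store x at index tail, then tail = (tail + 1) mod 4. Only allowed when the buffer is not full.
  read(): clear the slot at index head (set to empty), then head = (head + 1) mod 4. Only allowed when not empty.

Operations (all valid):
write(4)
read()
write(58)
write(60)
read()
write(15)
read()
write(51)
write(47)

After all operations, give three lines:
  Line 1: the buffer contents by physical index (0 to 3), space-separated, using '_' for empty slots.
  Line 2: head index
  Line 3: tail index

write(4): buf=[4 _ _ _], head=0, tail=1, size=1
read(): buf=[_ _ _ _], head=1, tail=1, size=0
write(58): buf=[_ 58 _ _], head=1, tail=2, size=1
write(60): buf=[_ 58 60 _], head=1, tail=3, size=2
read(): buf=[_ _ 60 _], head=2, tail=3, size=1
write(15): buf=[_ _ 60 15], head=2, tail=0, size=2
read(): buf=[_ _ _ 15], head=3, tail=0, size=1
write(51): buf=[51 _ _ 15], head=3, tail=1, size=2
write(47): buf=[51 47 _ 15], head=3, tail=2, size=3

Answer: 51 47 _ 15
3
2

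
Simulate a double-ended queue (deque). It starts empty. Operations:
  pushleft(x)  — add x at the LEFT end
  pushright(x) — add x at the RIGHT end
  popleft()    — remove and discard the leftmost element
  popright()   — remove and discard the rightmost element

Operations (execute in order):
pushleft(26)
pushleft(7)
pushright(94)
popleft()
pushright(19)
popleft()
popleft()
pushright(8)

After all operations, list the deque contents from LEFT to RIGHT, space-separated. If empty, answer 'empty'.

pushleft(26): [26]
pushleft(7): [7, 26]
pushright(94): [7, 26, 94]
popleft(): [26, 94]
pushright(19): [26, 94, 19]
popleft(): [94, 19]
popleft(): [19]
pushright(8): [19, 8]

Answer: 19 8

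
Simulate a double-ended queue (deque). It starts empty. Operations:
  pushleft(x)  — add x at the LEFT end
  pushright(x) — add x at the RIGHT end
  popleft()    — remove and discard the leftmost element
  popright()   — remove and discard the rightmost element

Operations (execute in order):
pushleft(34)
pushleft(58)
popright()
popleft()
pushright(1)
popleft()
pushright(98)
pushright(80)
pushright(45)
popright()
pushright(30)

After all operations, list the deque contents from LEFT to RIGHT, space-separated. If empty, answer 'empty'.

Answer: 98 80 30

Derivation:
pushleft(34): [34]
pushleft(58): [58, 34]
popright(): [58]
popleft(): []
pushright(1): [1]
popleft(): []
pushright(98): [98]
pushright(80): [98, 80]
pushright(45): [98, 80, 45]
popright(): [98, 80]
pushright(30): [98, 80, 30]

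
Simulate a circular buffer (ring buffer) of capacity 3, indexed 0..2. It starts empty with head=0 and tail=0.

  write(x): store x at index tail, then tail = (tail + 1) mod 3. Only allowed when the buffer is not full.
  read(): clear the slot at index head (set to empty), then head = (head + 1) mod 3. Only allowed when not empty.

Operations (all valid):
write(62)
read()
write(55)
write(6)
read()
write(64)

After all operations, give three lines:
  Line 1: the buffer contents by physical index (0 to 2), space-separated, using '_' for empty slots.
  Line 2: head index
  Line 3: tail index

write(62): buf=[62 _ _], head=0, tail=1, size=1
read(): buf=[_ _ _], head=1, tail=1, size=0
write(55): buf=[_ 55 _], head=1, tail=2, size=1
write(6): buf=[_ 55 6], head=1, tail=0, size=2
read(): buf=[_ _ 6], head=2, tail=0, size=1
write(64): buf=[64 _ 6], head=2, tail=1, size=2

Answer: 64 _ 6
2
1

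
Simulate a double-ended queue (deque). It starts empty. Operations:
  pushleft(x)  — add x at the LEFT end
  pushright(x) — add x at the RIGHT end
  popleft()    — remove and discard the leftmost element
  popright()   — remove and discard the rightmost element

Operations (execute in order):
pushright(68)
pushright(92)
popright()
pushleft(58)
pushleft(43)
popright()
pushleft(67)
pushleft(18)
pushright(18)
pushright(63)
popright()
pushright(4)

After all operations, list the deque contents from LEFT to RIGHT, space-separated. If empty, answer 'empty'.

pushright(68): [68]
pushright(92): [68, 92]
popright(): [68]
pushleft(58): [58, 68]
pushleft(43): [43, 58, 68]
popright(): [43, 58]
pushleft(67): [67, 43, 58]
pushleft(18): [18, 67, 43, 58]
pushright(18): [18, 67, 43, 58, 18]
pushright(63): [18, 67, 43, 58, 18, 63]
popright(): [18, 67, 43, 58, 18]
pushright(4): [18, 67, 43, 58, 18, 4]

Answer: 18 67 43 58 18 4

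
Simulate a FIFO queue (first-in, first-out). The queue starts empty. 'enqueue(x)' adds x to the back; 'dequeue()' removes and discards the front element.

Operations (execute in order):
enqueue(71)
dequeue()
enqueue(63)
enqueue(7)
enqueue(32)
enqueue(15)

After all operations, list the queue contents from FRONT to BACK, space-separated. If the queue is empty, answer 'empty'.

enqueue(71): [71]
dequeue(): []
enqueue(63): [63]
enqueue(7): [63, 7]
enqueue(32): [63, 7, 32]
enqueue(15): [63, 7, 32, 15]

Answer: 63 7 32 15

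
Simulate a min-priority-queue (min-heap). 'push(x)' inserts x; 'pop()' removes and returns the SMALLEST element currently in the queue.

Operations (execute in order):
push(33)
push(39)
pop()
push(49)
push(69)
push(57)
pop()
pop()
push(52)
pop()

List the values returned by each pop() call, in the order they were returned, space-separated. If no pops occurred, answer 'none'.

Answer: 33 39 49 52

Derivation:
push(33): heap contents = [33]
push(39): heap contents = [33, 39]
pop() → 33: heap contents = [39]
push(49): heap contents = [39, 49]
push(69): heap contents = [39, 49, 69]
push(57): heap contents = [39, 49, 57, 69]
pop() → 39: heap contents = [49, 57, 69]
pop() → 49: heap contents = [57, 69]
push(52): heap contents = [52, 57, 69]
pop() → 52: heap contents = [57, 69]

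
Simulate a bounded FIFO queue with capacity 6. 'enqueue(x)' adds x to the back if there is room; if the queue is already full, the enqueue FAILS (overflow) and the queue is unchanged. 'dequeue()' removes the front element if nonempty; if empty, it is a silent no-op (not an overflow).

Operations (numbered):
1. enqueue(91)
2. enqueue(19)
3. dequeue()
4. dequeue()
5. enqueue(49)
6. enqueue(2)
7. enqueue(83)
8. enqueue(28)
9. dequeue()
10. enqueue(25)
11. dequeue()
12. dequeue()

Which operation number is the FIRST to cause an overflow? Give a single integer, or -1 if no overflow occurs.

Answer: -1

Derivation:
1. enqueue(91): size=1
2. enqueue(19): size=2
3. dequeue(): size=1
4. dequeue(): size=0
5. enqueue(49): size=1
6. enqueue(2): size=2
7. enqueue(83): size=3
8. enqueue(28): size=4
9. dequeue(): size=3
10. enqueue(25): size=4
11. dequeue(): size=3
12. dequeue(): size=2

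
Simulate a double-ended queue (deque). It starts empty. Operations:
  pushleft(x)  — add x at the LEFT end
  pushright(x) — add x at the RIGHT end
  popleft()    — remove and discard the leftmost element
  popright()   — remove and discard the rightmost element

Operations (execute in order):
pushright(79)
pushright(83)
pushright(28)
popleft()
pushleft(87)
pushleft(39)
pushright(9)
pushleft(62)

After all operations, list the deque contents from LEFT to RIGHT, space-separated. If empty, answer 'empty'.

Answer: 62 39 87 83 28 9

Derivation:
pushright(79): [79]
pushright(83): [79, 83]
pushright(28): [79, 83, 28]
popleft(): [83, 28]
pushleft(87): [87, 83, 28]
pushleft(39): [39, 87, 83, 28]
pushright(9): [39, 87, 83, 28, 9]
pushleft(62): [62, 39, 87, 83, 28, 9]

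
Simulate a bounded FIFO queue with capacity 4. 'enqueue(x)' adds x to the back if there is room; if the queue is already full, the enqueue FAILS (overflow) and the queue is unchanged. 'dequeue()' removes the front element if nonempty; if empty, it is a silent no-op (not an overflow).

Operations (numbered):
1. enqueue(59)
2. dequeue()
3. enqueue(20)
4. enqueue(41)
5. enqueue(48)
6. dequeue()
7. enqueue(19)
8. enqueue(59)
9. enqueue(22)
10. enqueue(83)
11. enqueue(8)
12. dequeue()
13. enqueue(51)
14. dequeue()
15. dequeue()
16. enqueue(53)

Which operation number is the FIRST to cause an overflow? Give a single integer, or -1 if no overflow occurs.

1. enqueue(59): size=1
2. dequeue(): size=0
3. enqueue(20): size=1
4. enqueue(41): size=2
5. enqueue(48): size=3
6. dequeue(): size=2
7. enqueue(19): size=3
8. enqueue(59): size=4
9. enqueue(22): size=4=cap → OVERFLOW (fail)
10. enqueue(83): size=4=cap → OVERFLOW (fail)
11. enqueue(8): size=4=cap → OVERFLOW (fail)
12. dequeue(): size=3
13. enqueue(51): size=4
14. dequeue(): size=3
15. dequeue(): size=2
16. enqueue(53): size=3

Answer: 9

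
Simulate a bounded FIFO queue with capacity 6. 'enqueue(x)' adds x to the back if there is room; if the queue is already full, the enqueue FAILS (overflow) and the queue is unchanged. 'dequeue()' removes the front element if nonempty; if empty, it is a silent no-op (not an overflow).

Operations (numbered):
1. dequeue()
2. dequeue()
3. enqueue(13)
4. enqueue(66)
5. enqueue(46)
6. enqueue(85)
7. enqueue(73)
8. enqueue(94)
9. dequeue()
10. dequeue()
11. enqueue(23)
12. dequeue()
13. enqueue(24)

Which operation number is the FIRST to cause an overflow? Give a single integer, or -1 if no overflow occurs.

1. dequeue(): empty, no-op, size=0
2. dequeue(): empty, no-op, size=0
3. enqueue(13): size=1
4. enqueue(66): size=2
5. enqueue(46): size=3
6. enqueue(85): size=4
7. enqueue(73): size=5
8. enqueue(94): size=6
9. dequeue(): size=5
10. dequeue(): size=4
11. enqueue(23): size=5
12. dequeue(): size=4
13. enqueue(24): size=5

Answer: -1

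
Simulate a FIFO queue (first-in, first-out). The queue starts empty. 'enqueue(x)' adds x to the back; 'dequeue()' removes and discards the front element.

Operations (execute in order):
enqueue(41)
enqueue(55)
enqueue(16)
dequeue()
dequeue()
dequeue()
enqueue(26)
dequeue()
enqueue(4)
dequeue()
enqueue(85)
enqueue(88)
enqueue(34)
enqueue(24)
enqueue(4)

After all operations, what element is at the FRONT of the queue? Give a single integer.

Answer: 85

Derivation:
enqueue(41): queue = [41]
enqueue(55): queue = [41, 55]
enqueue(16): queue = [41, 55, 16]
dequeue(): queue = [55, 16]
dequeue(): queue = [16]
dequeue(): queue = []
enqueue(26): queue = [26]
dequeue(): queue = []
enqueue(4): queue = [4]
dequeue(): queue = []
enqueue(85): queue = [85]
enqueue(88): queue = [85, 88]
enqueue(34): queue = [85, 88, 34]
enqueue(24): queue = [85, 88, 34, 24]
enqueue(4): queue = [85, 88, 34, 24, 4]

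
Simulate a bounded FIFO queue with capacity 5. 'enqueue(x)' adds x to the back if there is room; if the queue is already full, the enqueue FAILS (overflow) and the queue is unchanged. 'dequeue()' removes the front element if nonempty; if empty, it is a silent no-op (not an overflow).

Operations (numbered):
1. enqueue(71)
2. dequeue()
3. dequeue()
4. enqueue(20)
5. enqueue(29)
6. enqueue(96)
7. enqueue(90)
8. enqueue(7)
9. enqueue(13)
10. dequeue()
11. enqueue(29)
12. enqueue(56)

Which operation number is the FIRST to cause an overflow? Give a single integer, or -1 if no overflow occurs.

1. enqueue(71): size=1
2. dequeue(): size=0
3. dequeue(): empty, no-op, size=0
4. enqueue(20): size=1
5. enqueue(29): size=2
6. enqueue(96): size=3
7. enqueue(90): size=4
8. enqueue(7): size=5
9. enqueue(13): size=5=cap → OVERFLOW (fail)
10. dequeue(): size=4
11. enqueue(29): size=5
12. enqueue(56): size=5=cap → OVERFLOW (fail)

Answer: 9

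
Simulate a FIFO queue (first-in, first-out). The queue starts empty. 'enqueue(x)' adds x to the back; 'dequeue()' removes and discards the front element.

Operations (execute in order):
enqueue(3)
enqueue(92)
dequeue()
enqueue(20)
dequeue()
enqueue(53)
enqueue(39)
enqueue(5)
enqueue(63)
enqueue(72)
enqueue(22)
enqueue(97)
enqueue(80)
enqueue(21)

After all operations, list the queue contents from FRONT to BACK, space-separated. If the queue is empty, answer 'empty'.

enqueue(3): [3]
enqueue(92): [3, 92]
dequeue(): [92]
enqueue(20): [92, 20]
dequeue(): [20]
enqueue(53): [20, 53]
enqueue(39): [20, 53, 39]
enqueue(5): [20, 53, 39, 5]
enqueue(63): [20, 53, 39, 5, 63]
enqueue(72): [20, 53, 39, 5, 63, 72]
enqueue(22): [20, 53, 39, 5, 63, 72, 22]
enqueue(97): [20, 53, 39, 5, 63, 72, 22, 97]
enqueue(80): [20, 53, 39, 5, 63, 72, 22, 97, 80]
enqueue(21): [20, 53, 39, 5, 63, 72, 22, 97, 80, 21]

Answer: 20 53 39 5 63 72 22 97 80 21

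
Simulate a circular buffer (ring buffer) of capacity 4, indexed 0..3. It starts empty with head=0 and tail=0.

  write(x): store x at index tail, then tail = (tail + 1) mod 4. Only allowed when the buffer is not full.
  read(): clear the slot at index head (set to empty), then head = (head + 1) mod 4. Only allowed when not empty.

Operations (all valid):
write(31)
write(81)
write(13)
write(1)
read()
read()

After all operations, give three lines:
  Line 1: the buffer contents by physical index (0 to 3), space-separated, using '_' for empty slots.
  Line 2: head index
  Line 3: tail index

write(31): buf=[31 _ _ _], head=0, tail=1, size=1
write(81): buf=[31 81 _ _], head=0, tail=2, size=2
write(13): buf=[31 81 13 _], head=0, tail=3, size=3
write(1): buf=[31 81 13 1], head=0, tail=0, size=4
read(): buf=[_ 81 13 1], head=1, tail=0, size=3
read(): buf=[_ _ 13 1], head=2, tail=0, size=2

Answer: _ _ 13 1
2
0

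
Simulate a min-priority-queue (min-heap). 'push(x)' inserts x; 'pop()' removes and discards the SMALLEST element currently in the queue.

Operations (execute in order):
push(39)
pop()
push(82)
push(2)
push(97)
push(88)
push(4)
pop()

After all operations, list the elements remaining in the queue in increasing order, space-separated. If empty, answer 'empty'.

push(39): heap contents = [39]
pop() → 39: heap contents = []
push(82): heap contents = [82]
push(2): heap contents = [2, 82]
push(97): heap contents = [2, 82, 97]
push(88): heap contents = [2, 82, 88, 97]
push(4): heap contents = [2, 4, 82, 88, 97]
pop() → 2: heap contents = [4, 82, 88, 97]

Answer: 4 82 88 97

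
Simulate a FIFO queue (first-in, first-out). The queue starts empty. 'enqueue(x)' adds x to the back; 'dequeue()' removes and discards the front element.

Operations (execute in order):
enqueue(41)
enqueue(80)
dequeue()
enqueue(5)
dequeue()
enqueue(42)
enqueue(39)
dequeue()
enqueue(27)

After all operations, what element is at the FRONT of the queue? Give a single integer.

Answer: 42

Derivation:
enqueue(41): queue = [41]
enqueue(80): queue = [41, 80]
dequeue(): queue = [80]
enqueue(5): queue = [80, 5]
dequeue(): queue = [5]
enqueue(42): queue = [5, 42]
enqueue(39): queue = [5, 42, 39]
dequeue(): queue = [42, 39]
enqueue(27): queue = [42, 39, 27]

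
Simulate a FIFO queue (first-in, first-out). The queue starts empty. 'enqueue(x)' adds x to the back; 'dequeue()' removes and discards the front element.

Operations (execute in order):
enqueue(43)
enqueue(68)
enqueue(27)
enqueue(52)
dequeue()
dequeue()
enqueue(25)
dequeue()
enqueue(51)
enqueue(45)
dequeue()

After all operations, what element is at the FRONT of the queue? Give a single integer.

enqueue(43): queue = [43]
enqueue(68): queue = [43, 68]
enqueue(27): queue = [43, 68, 27]
enqueue(52): queue = [43, 68, 27, 52]
dequeue(): queue = [68, 27, 52]
dequeue(): queue = [27, 52]
enqueue(25): queue = [27, 52, 25]
dequeue(): queue = [52, 25]
enqueue(51): queue = [52, 25, 51]
enqueue(45): queue = [52, 25, 51, 45]
dequeue(): queue = [25, 51, 45]

Answer: 25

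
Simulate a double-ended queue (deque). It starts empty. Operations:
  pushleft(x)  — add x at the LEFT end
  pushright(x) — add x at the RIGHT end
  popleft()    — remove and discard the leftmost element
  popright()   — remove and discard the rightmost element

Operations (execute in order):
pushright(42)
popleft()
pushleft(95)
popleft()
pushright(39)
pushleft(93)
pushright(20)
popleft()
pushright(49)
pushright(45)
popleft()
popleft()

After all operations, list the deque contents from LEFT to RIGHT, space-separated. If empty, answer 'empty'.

pushright(42): [42]
popleft(): []
pushleft(95): [95]
popleft(): []
pushright(39): [39]
pushleft(93): [93, 39]
pushright(20): [93, 39, 20]
popleft(): [39, 20]
pushright(49): [39, 20, 49]
pushright(45): [39, 20, 49, 45]
popleft(): [20, 49, 45]
popleft(): [49, 45]

Answer: 49 45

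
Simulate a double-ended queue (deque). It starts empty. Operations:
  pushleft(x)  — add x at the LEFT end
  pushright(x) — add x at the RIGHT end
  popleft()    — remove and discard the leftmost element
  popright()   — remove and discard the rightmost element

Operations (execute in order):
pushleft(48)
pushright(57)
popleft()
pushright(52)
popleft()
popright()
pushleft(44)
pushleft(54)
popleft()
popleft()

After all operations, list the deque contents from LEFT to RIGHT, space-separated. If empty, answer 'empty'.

Answer: empty

Derivation:
pushleft(48): [48]
pushright(57): [48, 57]
popleft(): [57]
pushright(52): [57, 52]
popleft(): [52]
popright(): []
pushleft(44): [44]
pushleft(54): [54, 44]
popleft(): [44]
popleft(): []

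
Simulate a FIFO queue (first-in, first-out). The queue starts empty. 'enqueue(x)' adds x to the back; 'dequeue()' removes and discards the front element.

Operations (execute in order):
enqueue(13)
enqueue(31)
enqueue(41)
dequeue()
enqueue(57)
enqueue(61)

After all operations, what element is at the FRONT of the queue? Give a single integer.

Answer: 31

Derivation:
enqueue(13): queue = [13]
enqueue(31): queue = [13, 31]
enqueue(41): queue = [13, 31, 41]
dequeue(): queue = [31, 41]
enqueue(57): queue = [31, 41, 57]
enqueue(61): queue = [31, 41, 57, 61]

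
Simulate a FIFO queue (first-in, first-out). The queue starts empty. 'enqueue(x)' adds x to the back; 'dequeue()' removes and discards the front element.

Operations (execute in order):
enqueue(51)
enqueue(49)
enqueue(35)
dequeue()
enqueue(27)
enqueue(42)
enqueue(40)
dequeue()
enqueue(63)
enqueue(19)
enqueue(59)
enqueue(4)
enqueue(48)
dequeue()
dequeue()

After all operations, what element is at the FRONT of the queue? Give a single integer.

enqueue(51): queue = [51]
enqueue(49): queue = [51, 49]
enqueue(35): queue = [51, 49, 35]
dequeue(): queue = [49, 35]
enqueue(27): queue = [49, 35, 27]
enqueue(42): queue = [49, 35, 27, 42]
enqueue(40): queue = [49, 35, 27, 42, 40]
dequeue(): queue = [35, 27, 42, 40]
enqueue(63): queue = [35, 27, 42, 40, 63]
enqueue(19): queue = [35, 27, 42, 40, 63, 19]
enqueue(59): queue = [35, 27, 42, 40, 63, 19, 59]
enqueue(4): queue = [35, 27, 42, 40, 63, 19, 59, 4]
enqueue(48): queue = [35, 27, 42, 40, 63, 19, 59, 4, 48]
dequeue(): queue = [27, 42, 40, 63, 19, 59, 4, 48]
dequeue(): queue = [42, 40, 63, 19, 59, 4, 48]

Answer: 42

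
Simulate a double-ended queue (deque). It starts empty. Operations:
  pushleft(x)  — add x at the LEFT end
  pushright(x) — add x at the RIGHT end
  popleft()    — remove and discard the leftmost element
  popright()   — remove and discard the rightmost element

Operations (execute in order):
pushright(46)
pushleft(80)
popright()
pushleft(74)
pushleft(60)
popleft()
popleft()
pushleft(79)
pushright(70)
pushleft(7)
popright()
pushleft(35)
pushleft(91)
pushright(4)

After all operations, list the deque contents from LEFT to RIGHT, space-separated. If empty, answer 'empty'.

pushright(46): [46]
pushleft(80): [80, 46]
popright(): [80]
pushleft(74): [74, 80]
pushleft(60): [60, 74, 80]
popleft(): [74, 80]
popleft(): [80]
pushleft(79): [79, 80]
pushright(70): [79, 80, 70]
pushleft(7): [7, 79, 80, 70]
popright(): [7, 79, 80]
pushleft(35): [35, 7, 79, 80]
pushleft(91): [91, 35, 7, 79, 80]
pushright(4): [91, 35, 7, 79, 80, 4]

Answer: 91 35 7 79 80 4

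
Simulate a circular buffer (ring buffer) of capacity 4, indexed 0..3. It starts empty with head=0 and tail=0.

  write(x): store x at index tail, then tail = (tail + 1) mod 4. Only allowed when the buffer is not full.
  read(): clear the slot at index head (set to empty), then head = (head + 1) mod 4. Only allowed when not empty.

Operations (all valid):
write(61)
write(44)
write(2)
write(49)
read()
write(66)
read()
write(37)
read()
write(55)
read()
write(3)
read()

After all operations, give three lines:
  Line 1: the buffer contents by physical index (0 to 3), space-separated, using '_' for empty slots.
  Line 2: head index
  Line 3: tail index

Answer: _ 37 55 3
1
0

Derivation:
write(61): buf=[61 _ _ _], head=0, tail=1, size=1
write(44): buf=[61 44 _ _], head=0, tail=2, size=2
write(2): buf=[61 44 2 _], head=0, tail=3, size=3
write(49): buf=[61 44 2 49], head=0, tail=0, size=4
read(): buf=[_ 44 2 49], head=1, tail=0, size=3
write(66): buf=[66 44 2 49], head=1, tail=1, size=4
read(): buf=[66 _ 2 49], head=2, tail=1, size=3
write(37): buf=[66 37 2 49], head=2, tail=2, size=4
read(): buf=[66 37 _ 49], head=3, tail=2, size=3
write(55): buf=[66 37 55 49], head=3, tail=3, size=4
read(): buf=[66 37 55 _], head=0, tail=3, size=3
write(3): buf=[66 37 55 3], head=0, tail=0, size=4
read(): buf=[_ 37 55 3], head=1, tail=0, size=3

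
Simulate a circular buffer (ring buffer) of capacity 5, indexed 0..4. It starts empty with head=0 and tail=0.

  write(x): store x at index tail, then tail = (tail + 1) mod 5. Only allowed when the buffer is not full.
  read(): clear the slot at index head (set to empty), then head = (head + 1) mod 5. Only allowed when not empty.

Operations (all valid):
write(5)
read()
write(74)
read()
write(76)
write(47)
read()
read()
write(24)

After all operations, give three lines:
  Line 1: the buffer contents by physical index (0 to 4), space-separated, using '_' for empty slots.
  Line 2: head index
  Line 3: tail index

Answer: _ _ _ _ 24
4
0

Derivation:
write(5): buf=[5 _ _ _ _], head=0, tail=1, size=1
read(): buf=[_ _ _ _ _], head=1, tail=1, size=0
write(74): buf=[_ 74 _ _ _], head=1, tail=2, size=1
read(): buf=[_ _ _ _ _], head=2, tail=2, size=0
write(76): buf=[_ _ 76 _ _], head=2, tail=3, size=1
write(47): buf=[_ _ 76 47 _], head=2, tail=4, size=2
read(): buf=[_ _ _ 47 _], head=3, tail=4, size=1
read(): buf=[_ _ _ _ _], head=4, tail=4, size=0
write(24): buf=[_ _ _ _ 24], head=4, tail=0, size=1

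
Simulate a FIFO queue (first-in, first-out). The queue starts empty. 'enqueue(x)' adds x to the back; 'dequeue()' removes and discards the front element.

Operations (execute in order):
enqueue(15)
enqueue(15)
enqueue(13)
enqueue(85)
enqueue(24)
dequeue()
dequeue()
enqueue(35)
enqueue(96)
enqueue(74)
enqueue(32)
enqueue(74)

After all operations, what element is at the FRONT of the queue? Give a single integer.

enqueue(15): queue = [15]
enqueue(15): queue = [15, 15]
enqueue(13): queue = [15, 15, 13]
enqueue(85): queue = [15, 15, 13, 85]
enqueue(24): queue = [15, 15, 13, 85, 24]
dequeue(): queue = [15, 13, 85, 24]
dequeue(): queue = [13, 85, 24]
enqueue(35): queue = [13, 85, 24, 35]
enqueue(96): queue = [13, 85, 24, 35, 96]
enqueue(74): queue = [13, 85, 24, 35, 96, 74]
enqueue(32): queue = [13, 85, 24, 35, 96, 74, 32]
enqueue(74): queue = [13, 85, 24, 35, 96, 74, 32, 74]

Answer: 13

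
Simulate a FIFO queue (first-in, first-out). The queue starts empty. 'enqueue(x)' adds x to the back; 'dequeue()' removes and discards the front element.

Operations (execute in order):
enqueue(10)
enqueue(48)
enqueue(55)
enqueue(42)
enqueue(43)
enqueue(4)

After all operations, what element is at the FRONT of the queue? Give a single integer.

enqueue(10): queue = [10]
enqueue(48): queue = [10, 48]
enqueue(55): queue = [10, 48, 55]
enqueue(42): queue = [10, 48, 55, 42]
enqueue(43): queue = [10, 48, 55, 42, 43]
enqueue(4): queue = [10, 48, 55, 42, 43, 4]

Answer: 10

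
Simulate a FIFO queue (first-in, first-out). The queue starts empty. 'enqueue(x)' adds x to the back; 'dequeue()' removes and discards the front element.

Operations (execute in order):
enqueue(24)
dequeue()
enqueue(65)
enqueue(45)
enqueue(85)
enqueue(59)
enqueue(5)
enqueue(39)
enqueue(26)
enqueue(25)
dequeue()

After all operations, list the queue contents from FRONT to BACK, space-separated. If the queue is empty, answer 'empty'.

Answer: 45 85 59 5 39 26 25

Derivation:
enqueue(24): [24]
dequeue(): []
enqueue(65): [65]
enqueue(45): [65, 45]
enqueue(85): [65, 45, 85]
enqueue(59): [65, 45, 85, 59]
enqueue(5): [65, 45, 85, 59, 5]
enqueue(39): [65, 45, 85, 59, 5, 39]
enqueue(26): [65, 45, 85, 59, 5, 39, 26]
enqueue(25): [65, 45, 85, 59, 5, 39, 26, 25]
dequeue(): [45, 85, 59, 5, 39, 26, 25]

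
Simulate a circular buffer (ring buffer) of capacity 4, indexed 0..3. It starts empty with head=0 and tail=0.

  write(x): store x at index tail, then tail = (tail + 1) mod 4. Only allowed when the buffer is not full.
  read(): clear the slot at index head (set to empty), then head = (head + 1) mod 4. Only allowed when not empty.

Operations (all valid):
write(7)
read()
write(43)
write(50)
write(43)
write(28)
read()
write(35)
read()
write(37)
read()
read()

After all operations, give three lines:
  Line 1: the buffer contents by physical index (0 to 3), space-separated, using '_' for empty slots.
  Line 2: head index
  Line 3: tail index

Answer: _ 35 37 _
1
3

Derivation:
write(7): buf=[7 _ _ _], head=0, tail=1, size=1
read(): buf=[_ _ _ _], head=1, tail=1, size=0
write(43): buf=[_ 43 _ _], head=1, tail=2, size=1
write(50): buf=[_ 43 50 _], head=1, tail=3, size=2
write(43): buf=[_ 43 50 43], head=1, tail=0, size=3
write(28): buf=[28 43 50 43], head=1, tail=1, size=4
read(): buf=[28 _ 50 43], head=2, tail=1, size=3
write(35): buf=[28 35 50 43], head=2, tail=2, size=4
read(): buf=[28 35 _ 43], head=3, tail=2, size=3
write(37): buf=[28 35 37 43], head=3, tail=3, size=4
read(): buf=[28 35 37 _], head=0, tail=3, size=3
read(): buf=[_ 35 37 _], head=1, tail=3, size=2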